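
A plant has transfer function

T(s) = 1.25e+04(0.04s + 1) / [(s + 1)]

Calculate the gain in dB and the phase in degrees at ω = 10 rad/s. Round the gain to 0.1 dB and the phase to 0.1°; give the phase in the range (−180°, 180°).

At ω = 10 rad/s:
zero (1 + j10·0.04) = 1 + j0.4 → |·| ≈ 1.077, ∠ ≈ 21.80°
pole (1 + j10·1) = 1 + j10 → |·| ≈ 10.05, ∠ ≈ 84.29°
|T| = 1.25e+04 · 1.077 / (10.05) ≈ 1339.6
Gain = 20 log₁₀(1339.6) ≈ 62.54 dB
∠T = (21.80°) − (84.29°) = -62.49°

62.5 dB, -62.5°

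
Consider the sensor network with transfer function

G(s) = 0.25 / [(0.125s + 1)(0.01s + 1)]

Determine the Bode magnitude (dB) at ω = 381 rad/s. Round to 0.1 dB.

-57.5 dB

At ω = 381 rad/s:
pole (1 + j381·0.125) = 1 + j47.625 → |·| ≈ 47.635, ∠ ≈ 88.80°
pole (1 + j381·0.01) = 1 + j3.81 → |·| ≈ 3.939, ∠ ≈ 75.29°
|G| = 0.25 · 1 / (47.635 · 3.939) ≈ 0.0013324
Gain = 20 log₁₀(0.0013324) ≈ -57.51 dB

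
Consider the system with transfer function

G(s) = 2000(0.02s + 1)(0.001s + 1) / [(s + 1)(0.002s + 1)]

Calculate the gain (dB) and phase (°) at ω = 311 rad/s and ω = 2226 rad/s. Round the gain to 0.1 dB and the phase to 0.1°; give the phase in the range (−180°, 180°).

At ω = 311 rad/s:
zero (1 + j311·0.02) = 1 + j6.22 → |·| ≈ 6.2999, ∠ ≈ 80.87°
zero (1 + j311·0.001) = 1 + j0.311 → |·| ≈ 1.0472, ∠ ≈ 17.28°
pole (1 + j311·1) = 1 + j311 → |·| ≈ 311, ∠ ≈ 89.82°
pole (1 + j311·0.002) = 1 + j0.622 → |·| ≈ 1.1777, ∠ ≈ 31.88°
|G| = 2000 · 6.2999 · 1.0472 / (311 · 1.1777) ≈ 36.025
Gain = 20 log₁₀(36.025) ≈ 31.13 dB
∠G = (80.87° + 17.28°) − (89.82° + 31.88°) = -23.55°

At ω = 2226 rad/s:
zero (1 + j2226·0.02) = 1 + j44.52 → |·| ≈ 44.531, ∠ ≈ 88.71°
zero (1 + j2226·0.001) = 1 + j2.226 → |·| ≈ 2.4403, ∠ ≈ 65.81°
pole (1 + j2226·1) = 1 + j2226 → |·| ≈ 2226, ∠ ≈ 89.97°
pole (1 + j2226·0.002) = 1 + j4.452 → |·| ≈ 4.5629, ∠ ≈ 77.34°
|G| = 2000 · 44.531 · 2.4403 / (2226 · 4.5629) ≈ 21.398
Gain = 20 log₁₀(21.398) ≈ 26.61 dB
∠G = (88.71° + 65.81°) − (89.97° + 77.34°) = -12.79°

ω = 311: 31.1 dB, -23.6°; ω = 2226: 26.6 dB, -12.8°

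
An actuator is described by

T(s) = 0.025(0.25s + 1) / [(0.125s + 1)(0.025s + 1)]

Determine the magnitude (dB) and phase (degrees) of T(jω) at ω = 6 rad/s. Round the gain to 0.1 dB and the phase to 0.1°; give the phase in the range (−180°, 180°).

-29.0 dB, 10.9°

At ω = 6 rad/s:
zero (1 + j6·0.25) = 1 + j1.5 → |·| ≈ 1.8028, ∠ ≈ 56.31°
pole (1 + j6·0.125) = 1 + j0.75 → |·| ≈ 1.25, ∠ ≈ 36.87°
pole (1 + j6·0.025) = 1 + j0.15 → |·| ≈ 1.0112, ∠ ≈ 8.53°
|T| = 0.025 · 1.8028 / (1.25 · 1.0112) ≈ 0.035657
Gain = 20 log₁₀(0.035657) ≈ -28.96 dB
∠T = (56.31°) − (36.87° + 8.53°) = 10.91°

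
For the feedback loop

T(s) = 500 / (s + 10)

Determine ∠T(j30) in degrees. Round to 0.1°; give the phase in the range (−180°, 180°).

Substitute s = j30:
Numerator: 500 = 500 + j0
Denominator: (j30) + 10 = 10 + j30
|N| = √(500² + 0²) ≈ 500, ∠N ≈ 0.00°
|D| = √(10² + 30²) ≈ 31.623, ∠D ≈ 71.57°
∠T = 0.00° − 71.57° = -71.57°

-71.6°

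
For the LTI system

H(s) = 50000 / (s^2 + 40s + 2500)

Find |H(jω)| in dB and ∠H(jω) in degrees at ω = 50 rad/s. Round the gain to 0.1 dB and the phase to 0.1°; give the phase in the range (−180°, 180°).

At s = jω = j50:
quadratic: (j50)² + 40·j50 + 2500 = 0 + j2000 → |·| ≈ 2000, ∠ ≈ 90.00°
|H| = 50000 / 2000 ≈ 25
Gain = 20 log₁₀(25) ≈ 27.96 dB
∠H = 0.00° − 90.00° = -90.00°

28.0 dB, -90.0°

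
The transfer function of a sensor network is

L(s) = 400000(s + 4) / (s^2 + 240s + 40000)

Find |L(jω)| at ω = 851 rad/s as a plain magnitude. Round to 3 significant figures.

At s = jω = j851:
zero (s+4): 4 + j851 → |·| = √(4²+851²) = √724217 ≈ 851.01, ∠ = arctan(851/4) ≈ 89.73°
quadratic: (j851)² + 240·j851 + 40000 = -684201 + j204240 → |·| ≈ 7.1403e+05, ∠ ≈ 163.38°
|L| = 400000 · 851.01 / 7.1403e+05 ≈ 476.74

477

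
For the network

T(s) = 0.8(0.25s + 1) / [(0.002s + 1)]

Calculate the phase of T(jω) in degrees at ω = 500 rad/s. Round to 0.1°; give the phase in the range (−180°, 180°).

44.5°

At ω = 500 rad/s:
zero (1 + j500·0.25) = 1 + j125 → |·| ≈ 125, ∠ ≈ 89.54°
pole (1 + j500·0.002) = 1 + j1 → |·| ≈ 1.4142, ∠ ≈ 45.00°
∠T = (89.54°) − (45.00°) = 44.54°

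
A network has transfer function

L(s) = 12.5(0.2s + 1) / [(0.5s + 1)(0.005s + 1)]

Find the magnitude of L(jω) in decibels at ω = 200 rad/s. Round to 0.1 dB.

11.0 dB

At ω = 200 rad/s:
zero (1 + j200·0.2) = 1 + j40 → |·| ≈ 40.012, ∠ ≈ 88.57°
pole (1 + j200·0.5) = 1 + j100 → |·| ≈ 100, ∠ ≈ 89.43°
pole (1 + j200·0.005) = 1 + j1 → |·| ≈ 1.4142, ∠ ≈ 45.00°
|L| = 12.5 · 40.012 / (100 · 1.4142) ≈ 3.5366
Gain = 20 log₁₀(3.5366) ≈ 10.97 dB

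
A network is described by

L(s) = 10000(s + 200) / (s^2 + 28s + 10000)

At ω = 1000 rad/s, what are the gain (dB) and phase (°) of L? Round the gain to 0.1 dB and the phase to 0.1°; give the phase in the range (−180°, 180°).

20.3 dB, -99.7°

At s = jω = j1000:
zero (s+200): 200 + j1000 → |·| = √(200²+1000²) = √1040000 ≈ 1019.8, ∠ = arctan(1000/200) ≈ 78.69°
quadratic: (j1000)² + 28·j1000 + 10000 = -990000 + j28000 → |·| ≈ 9.904e+05, ∠ ≈ 178.38°
|L| = 10000 · 1019.8 / 9.904e+05 ≈ 10.297
Gain = 20 log₁₀(10.297) ≈ 20.25 dB
∠L = 78.69° − 178.38° = -99.69°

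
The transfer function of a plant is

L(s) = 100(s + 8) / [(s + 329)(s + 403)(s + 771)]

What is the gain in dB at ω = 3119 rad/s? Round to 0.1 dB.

-100.1 dB

At s = jω = j3119:
zero (s+8): 8 + j3119 → |·| = √(8²+3119²) = √9728225 ≈ 3119, ∠ = arctan(3119/8) ≈ 89.85°
pole (s+329): 329 + j3119 → |·| = √(329²+3119²) = √9836402 ≈ 3136.3, ∠ = arctan(3119/329) ≈ 83.98°
pole (s+403): 403 + j3119 → |·| = √(403²+3119²) = √9890570 ≈ 3144.9, ∠ = arctan(3119/403) ≈ 82.64°
pole (s+771): 771 + j3119 → |·| = √(771²+3119²) = √10322602 ≈ 3212.9, ∠ = arctan(3119/771) ≈ 76.12°
|L| = 100 · 3119 / 3.169e+10 ≈ 9.8422e-06
Gain = 20 log₁₀(9.8422e-06) ≈ -100.14 dB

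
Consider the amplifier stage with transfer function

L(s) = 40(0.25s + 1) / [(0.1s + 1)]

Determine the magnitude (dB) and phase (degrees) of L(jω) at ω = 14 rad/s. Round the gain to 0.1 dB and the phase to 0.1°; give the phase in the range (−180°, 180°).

At ω = 14 rad/s:
zero (1 + j14·0.25) = 1 + j3.5 → |·| ≈ 3.6401, ∠ ≈ 74.05°
pole (1 + j14·0.1) = 1 + j1.4 → |·| ≈ 1.7205, ∠ ≈ 54.46°
|L| = 40 · 3.6401 / (1.7205) ≈ 84.629
Gain = 20 log₁₀(84.629) ≈ 38.55 dB
∠L = (74.05°) − (54.46°) = 19.59°

38.6 dB, 19.6°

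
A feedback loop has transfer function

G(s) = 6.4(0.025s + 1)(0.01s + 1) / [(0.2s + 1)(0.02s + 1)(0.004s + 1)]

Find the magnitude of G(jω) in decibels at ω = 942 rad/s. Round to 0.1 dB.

-19.7 dB

At ω = 942 rad/s:
zero (1 + j942·0.025) = 1 + j23.55 → |·| ≈ 23.571, ∠ ≈ 87.57°
zero (1 + j942·0.01) = 1 + j9.42 → |·| ≈ 9.4729, ∠ ≈ 83.94°
pole (1 + j942·0.2) = 1 + j188.4 → |·| ≈ 188.4, ∠ ≈ 89.70°
pole (1 + j942·0.02) = 1 + j18.84 → |·| ≈ 18.867, ∠ ≈ 86.96°
pole (1 + j942·0.004) = 1 + j3.768 → |·| ≈ 3.8984, ∠ ≈ 75.14°
|G| = 6.4 · 23.571 · 9.4729 / (188.4 · 18.867 · 3.8984) ≈ 0.10313
Gain = 20 log₁₀(0.10313) ≈ -19.73 dB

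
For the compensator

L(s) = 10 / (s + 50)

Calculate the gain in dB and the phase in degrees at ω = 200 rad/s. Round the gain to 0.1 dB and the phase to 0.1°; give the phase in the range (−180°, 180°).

-26.3 dB, -76.0°

Substitute s = j200:
Numerator: 10 = 10 + j0
Denominator: (j200) + 50 = 50 + j200
|N| = √(10² + 0²) ≈ 10, ∠N ≈ 0.00°
|D| = √(50² + 200²) ≈ 206.16, ∠D ≈ 75.96°
|L| = 10 / 206.16 ≈ 0.048506
Gain = 20 log₁₀(0.048506) ≈ -26.28 dB
∠L = 0.00° − 75.96° = -75.96°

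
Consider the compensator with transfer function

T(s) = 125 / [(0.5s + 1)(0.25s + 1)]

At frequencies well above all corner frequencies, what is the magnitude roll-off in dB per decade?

-40 dB/decade

Each pole contributes −20 dB/decade at high frequency; each zero contributes +20 dB/decade.
Net: 0 zero(s) − 2 pole(s) → -40 dB/decade.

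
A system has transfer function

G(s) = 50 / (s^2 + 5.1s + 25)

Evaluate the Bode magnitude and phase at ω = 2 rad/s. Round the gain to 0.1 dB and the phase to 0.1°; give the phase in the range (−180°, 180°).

6.6 dB, -25.9°

At s = jω = j2:
quadratic: (j2)² + 5.1·j2 + 25 = 21 + j10.2 → |·| ≈ 23.346, ∠ ≈ 25.91°
|G| = 50 / 23.346 ≈ 2.1417
Gain = 20 log₁₀(2.1417) ≈ 6.62 dB
∠G = 0.00° − 25.91° = -25.91°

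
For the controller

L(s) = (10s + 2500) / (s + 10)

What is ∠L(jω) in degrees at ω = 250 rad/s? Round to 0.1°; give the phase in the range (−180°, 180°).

-42.7°

Substitute s = j250:
Numerator: 10(j250) + 2500 = 2500 + j2500
Denominator: (j250) + 10 = 10 + j250
|N| = √(2500² + 2500²) ≈ 3535.5, ∠N ≈ 45.00°
|D| = √(10² + 250²) ≈ 250.2, ∠D ≈ 87.71°
∠L = 45.00° − 87.71° = -42.71°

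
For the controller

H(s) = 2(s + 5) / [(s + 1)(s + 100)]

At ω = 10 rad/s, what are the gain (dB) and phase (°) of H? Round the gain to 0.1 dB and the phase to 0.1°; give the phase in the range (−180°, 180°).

-33.1 dB, -26.6°

At s = jω = j10:
zero (s+5): 5 + j10 → |·| = √(5²+10²) = √125 ≈ 11.18, ∠ = arctan(10/5) ≈ 63.43°
pole (s+1): 1 + j10 → |·| = √(1²+10²) = √101 ≈ 10.05, ∠ = arctan(10/1) ≈ 84.29°
pole (s+100): 100 + j10 → |·| = √(100²+10²) = √10100 ≈ 100.5, ∠ = arctan(10/100) ≈ 5.71°
|H| = 2 · 11.18 / 1010 ≈ 0.022139
Gain = 20 log₁₀(0.022139) ≈ -33.10 dB
∠H = 63.43° − 90.00° = -26.57°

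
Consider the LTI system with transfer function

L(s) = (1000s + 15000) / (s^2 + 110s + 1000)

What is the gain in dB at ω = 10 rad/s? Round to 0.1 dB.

Substitute s = j10:
Numerator: 1000(j10) + 15000 = 15000 + j10000
Denominator: (j10)^2 + 110(j10) + 1000 = 900 + j1100
|N| = √(15000² + 10000²) ≈ 18028, ∠N ≈ 33.69°
|D| = √(900² + 1100²) ≈ 1421.3, ∠D ≈ 50.71°
|L| = 18028 / 1421.3 ≈ 12.684
Gain = 20 log₁₀(12.684) ≈ 22.07 dB

22.1 dB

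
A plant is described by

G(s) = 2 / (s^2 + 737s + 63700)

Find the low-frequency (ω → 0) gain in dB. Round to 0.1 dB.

G(0) = 2 / 63700 ≈ 3.1397e-05
20 log₁₀(3.1397e-05) ≈ -90.06 dB

-90.1 dB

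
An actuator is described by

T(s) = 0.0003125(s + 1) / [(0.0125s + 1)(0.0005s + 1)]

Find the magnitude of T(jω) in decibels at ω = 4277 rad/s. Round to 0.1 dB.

-39.5 dB

At ω = 4277 rad/s:
zero (1 + j4277·1) = 1 + j4277 → |·| ≈ 4277, ∠ ≈ 89.99°
pole (1 + j4277·0.0125) = 1 + j53.4625 → |·| ≈ 53.472, ∠ ≈ 88.93°
pole (1 + j4277·0.0005) = 1 + j2.1385 → |·| ≈ 2.3608, ∠ ≈ 64.94°
|T| = 0.0003125 · 4277 / (53.472 · 2.3608) ≈ 0.010588
Gain = 20 log₁₀(0.010588) ≈ -39.50 dB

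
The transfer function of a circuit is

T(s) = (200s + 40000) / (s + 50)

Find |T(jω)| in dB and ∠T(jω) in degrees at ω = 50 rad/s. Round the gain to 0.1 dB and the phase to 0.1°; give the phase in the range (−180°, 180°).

Substitute s = j50:
Numerator: 200(j50) + 40000 = 40000 + j10000
Denominator: (j50) + 50 = 50 + j50
|N| = √(40000² + 10000²) ≈ 41231, ∠N ≈ 14.04°
|D| = √(50² + 50²) ≈ 70.711, ∠D ≈ 45.00°
|T| = 41231 / 70.711 ≈ 583.09
Gain = 20 log₁₀(583.09) ≈ 55.31 dB
∠T = 14.04° − 45.00° = -30.96°

55.3 dB, -31.0°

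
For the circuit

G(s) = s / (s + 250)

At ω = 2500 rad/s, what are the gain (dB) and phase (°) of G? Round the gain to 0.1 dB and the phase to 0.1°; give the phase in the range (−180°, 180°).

At s = jω = j2500:
zero at origin: s = j2500 → |·| = 2500, ∠ = 90.00°
pole (s+250): 250 + j2500 → |·| = √(250²+2500²) = √6312500 ≈ 2512.5, ∠ = arctan(2500/250) ≈ 84.29°
|G| = 1 · 2500 / 2512.5 ≈ 0.99502
Gain = 20 log₁₀(0.99502) ≈ -0.04 dB
∠G = 90.00° − 84.29° = 5.71°

-0.0 dB, 5.7°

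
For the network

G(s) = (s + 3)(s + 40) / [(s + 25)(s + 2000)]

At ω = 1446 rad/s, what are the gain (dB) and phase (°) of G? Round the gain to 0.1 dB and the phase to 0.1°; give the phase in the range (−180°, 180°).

-4.6 dB, 53.4°

At s = jω = j1446:
zero (s+3): 3 + j1446 → |·| = √(3²+1446²) = √2090925 ≈ 1446, ∠ = arctan(1446/3) ≈ 89.88°
zero (s+40): 40 + j1446 → |·| = √(40²+1446²) = √2092516 ≈ 1446.6, ∠ = arctan(1446/40) ≈ 88.42°
pole (s+25): 25 + j1446 → |·| = √(25²+1446²) = √2091541 ≈ 1446.2, ∠ = arctan(1446/25) ≈ 89.01°
pole (s+2000): 2000 + j1446 → |·| = √(2000²+1446²) = √6090916 ≈ 2468, ∠ = arctan(1446/2000) ≈ 35.87°
|G| = 1 · 2.0918e+06 / 3.5692e+06 ≈ 0.58607
Gain = 20 log₁₀(0.58607) ≈ -4.64 dB
∠G = 178.30° − 124.88° = 53.42°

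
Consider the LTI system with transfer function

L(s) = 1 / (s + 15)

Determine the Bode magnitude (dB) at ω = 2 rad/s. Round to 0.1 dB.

Substitute s = j2:
Numerator: 1 = 1 + j0
Denominator: (j2) + 15 = 15 + j2
|N| = √(1² + 0²) ≈ 1, ∠N ≈ 0.00°
|D| = √(15² + 2²) ≈ 15.133, ∠D ≈ 7.59°
|L| = 1 / 15.133 ≈ 0.066081
Gain = 20 log₁₀(0.066081) ≈ -23.60 dB

-23.6 dB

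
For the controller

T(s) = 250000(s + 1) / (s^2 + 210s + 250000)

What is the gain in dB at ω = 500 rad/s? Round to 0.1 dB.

At s = jω = j500:
zero (s+1): 1 + j500 → |·| = √(1²+500²) = √250001 ≈ 500, ∠ = arctan(500/1) ≈ 89.89°
quadratic: (j500)² + 210·j500 + 250000 = 0 + j105000 → |·| ≈ 1.05e+05, ∠ ≈ 90.00°
|T| = 250000 · 500 / 1.05e+05 ≈ 1190.5
Gain = 20 log₁₀(1190.5) ≈ 61.51 dB

61.5 dB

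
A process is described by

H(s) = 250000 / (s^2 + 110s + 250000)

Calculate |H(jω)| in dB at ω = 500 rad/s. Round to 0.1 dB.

13.2 dB

At s = jω = j500:
quadratic: (j500)² + 110·j500 + 250000 = 0 + j55000 → |·| ≈ 55000, ∠ ≈ 90.00°
|H| = 250000 / 55000 ≈ 4.5455
Gain = 20 log₁₀(4.5455) ≈ 13.15 dB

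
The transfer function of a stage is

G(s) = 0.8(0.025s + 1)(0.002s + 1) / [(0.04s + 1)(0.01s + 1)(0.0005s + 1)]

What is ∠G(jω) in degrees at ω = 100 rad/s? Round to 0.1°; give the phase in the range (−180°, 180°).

At ω = 100 rad/s:
zero (1 + j100·0.025) = 1 + j2.5 → |·| ≈ 2.6926, ∠ ≈ 68.20°
zero (1 + j100·0.002) = 1 + j0.2 → |·| ≈ 1.0198, ∠ ≈ 11.31°
pole (1 + j100·0.04) = 1 + j4 → |·| ≈ 4.1231, ∠ ≈ 75.96°
pole (1 + j100·0.01) = 1 + j1 → |·| ≈ 1.4142, ∠ ≈ 45.00°
pole (1 + j100·0.0005) = 1 + j0.05 → |·| ≈ 1.0012, ∠ ≈ 2.86°
∠G = (68.20° + 11.31°) − (75.96° + 45.00° + 2.86°) = -44.31°

-44.3°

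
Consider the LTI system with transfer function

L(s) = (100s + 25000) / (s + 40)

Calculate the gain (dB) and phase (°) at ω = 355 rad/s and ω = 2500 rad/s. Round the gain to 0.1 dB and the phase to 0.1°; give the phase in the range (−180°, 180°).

Substitute s = j355:
Numerator: 100(j355) + 25000 = 25000 + j35500
Denominator: (j355) + 40 = 40 + j355
|N| = √(25000² + 35500²) ≈ 43419, ∠N ≈ 54.85°
|D| = √(40² + 355²) ≈ 357.25, ∠D ≈ 83.57°
|L| = 43419 / 357.25 ≈ 121.54
Gain = 20 log₁₀(121.54) ≈ 41.69 dB
∠L = 54.85° − 83.57° = -28.72°

Substitute s = j2500:
Numerator: 100(j2500) + 25000 = 25000 + j250000
Denominator: (j2500) + 40 = 40 + j2500
|N| = √(25000² + 250000²) ≈ 2.5125e+05, ∠N ≈ 84.29°
|D| = √(40² + 2500²) ≈ 2500.3, ∠D ≈ 89.08°
|L| = 2.5125e+05 / 2500.3 ≈ 100.49
Gain = 20 log₁₀(100.49) ≈ 40.04 dB
∠L = 84.29° − 89.08° = -4.79°

ω = 355: 41.7 dB, -28.7°; ω = 2500: 40.0 dB, -4.8°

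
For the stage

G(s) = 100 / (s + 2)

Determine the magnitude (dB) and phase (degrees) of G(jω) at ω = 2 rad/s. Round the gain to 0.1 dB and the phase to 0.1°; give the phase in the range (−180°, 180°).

31.0 dB, -45.0°

Substitute s = j2:
Numerator: 100 = 100 + j0
Denominator: (j2) + 2 = 2 + j2
|N| = √(100² + 0²) ≈ 100, ∠N ≈ 0.00°
|D| = √(2² + 2²) ≈ 2.8284, ∠D ≈ 45.00°
|G| = 100 / 2.8284 ≈ 35.356
Gain = 20 log₁₀(35.356) ≈ 30.97 dB
∠G = 0.00° − 45.00° = -45.00°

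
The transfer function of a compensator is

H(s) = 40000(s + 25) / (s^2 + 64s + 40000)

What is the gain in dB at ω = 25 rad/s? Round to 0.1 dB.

31.1 dB

At s = jω = j25:
zero (s+25): 25 + j25 → |·| = √(25²+25²) = √1250 ≈ 35.355, ∠ = arctan(25/25) ≈ 45.00°
quadratic: (j25)² + 64·j25 + 40000 = 39375 + j1600 → |·| ≈ 39407, ∠ ≈ 2.33°
|H| = 40000 · 35.355 / 39407 ≈ 35.887
Gain = 20 log₁₀(35.887) ≈ 31.10 dB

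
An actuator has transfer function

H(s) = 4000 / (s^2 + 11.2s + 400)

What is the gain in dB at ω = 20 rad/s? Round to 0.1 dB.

25.0 dB

At s = jω = j20:
quadratic: (j20)² + 11.2·j20 + 400 = 0 + j224 → |·| ≈ 224, ∠ ≈ 90.00°
|H| = 4000 / 224 ≈ 17.857
Gain = 20 log₁₀(17.857) ≈ 25.04 dB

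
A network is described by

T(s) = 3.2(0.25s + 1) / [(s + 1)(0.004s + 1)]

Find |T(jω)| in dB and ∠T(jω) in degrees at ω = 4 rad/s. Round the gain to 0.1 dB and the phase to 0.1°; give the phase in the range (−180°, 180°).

At ω = 4 rad/s:
zero (1 + j4·0.25) = 1 + j1 → |·| ≈ 1.4142, ∠ ≈ 45.00°
pole (1 + j4·1) = 1 + j4 → |·| ≈ 4.1231, ∠ ≈ 75.96°
pole (1 + j4·0.004) = 1 + j0.016 → |·| ≈ 1.0001, ∠ ≈ 0.92°
|T| = 3.2 · 1.4142 / (4.1231 · 1.0001) ≈ 1.0975
Gain = 20 log₁₀(1.0975) ≈ 0.81 dB
∠T = (45.00°) − (75.96° + 0.92°) = -31.88°

0.8 dB, -31.9°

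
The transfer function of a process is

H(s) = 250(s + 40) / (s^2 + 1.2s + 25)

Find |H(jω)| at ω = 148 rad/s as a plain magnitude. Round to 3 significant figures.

At s = jω = j148:
zero (s+40): 40 + j148 → |·| = √(40²+148²) = √23504 ≈ 153.31, ∠ = arctan(148/40) ≈ 74.88°
quadratic: (j148)² + 1.2·j148 + 25 = -21879 + j177.6 → |·| ≈ 21880, ∠ ≈ 179.53°
|H| = 250 · 153.31 / 21880 ≈ 1.7517

1.75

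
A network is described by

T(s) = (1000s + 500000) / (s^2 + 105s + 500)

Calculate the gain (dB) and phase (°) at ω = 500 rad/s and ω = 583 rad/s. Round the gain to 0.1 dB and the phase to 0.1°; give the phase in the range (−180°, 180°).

Substitute s = j500:
Numerator: 1000(j500) + 500000 = 500000 + j500000
Denominator: (j500)^2 + 105(j500) + 500 = -249500 + j52500
|N| = √(500000² + 500000²) ≈ 7.0711e+05, ∠N ≈ 45.00°
|D| = √(249500² + 52500²) ≈ 2.5496e+05, ∠D ≈ 168.12°
|T| = 7.0711e+05 / 2.5496e+05 ≈ 2.7734
Gain = 20 log₁₀(2.7734) ≈ 8.86 dB
∠T = 45.00° − 168.12° = -123.12°

Substitute s = j583:
Numerator: 1000(j583) + 500000 = 500000 + j583000
Denominator: (j583)^2 + 105(j583) + 500 = -339389 + j61215
|N| = √(500000² + 583000²) ≈ 7.6804e+05, ∠N ≈ 49.38°
|D| = √(339389² + 61215²) ≈ 3.4487e+05, ∠D ≈ 169.78°
|T| = 7.6804e+05 / 3.4487e+05 ≈ 2.227
Gain = 20 log₁₀(2.227) ≈ 6.95 dB
∠T = 49.38° − 169.78° = -120.40°

ω = 500: 8.9 dB, -123.1°; ω = 583: 7.0 dB, -120.4°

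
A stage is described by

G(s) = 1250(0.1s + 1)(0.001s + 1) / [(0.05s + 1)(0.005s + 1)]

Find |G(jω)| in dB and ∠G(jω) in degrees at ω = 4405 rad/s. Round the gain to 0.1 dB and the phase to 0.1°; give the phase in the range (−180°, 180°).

At ω = 4405 rad/s:
zero (1 + j4405·0.1) = 1 + j440.5 → |·| ≈ 440.5, ∠ ≈ 89.87°
zero (1 + j4405·0.001) = 1 + j4.405 → |·| ≈ 4.5171, ∠ ≈ 77.21°
pole (1 + j4405·0.05) = 1 + j220.25 → |·| ≈ 220.25, ∠ ≈ 89.74°
pole (1 + j4405·0.005) = 1 + j22.025 → |·| ≈ 22.048, ∠ ≈ 87.40°
|G| = 1250 · 440.5 · 4.5171 / (220.25 · 22.048) ≈ 512.19
Gain = 20 log₁₀(512.19) ≈ 54.19 dB
∠G = (89.87° + 77.21°) − (89.74° + 87.40°) = -10.06°

54.2 dB, -10.1°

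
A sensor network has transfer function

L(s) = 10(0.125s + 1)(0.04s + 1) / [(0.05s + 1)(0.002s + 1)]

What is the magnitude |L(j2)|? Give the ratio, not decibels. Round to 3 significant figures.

10.3

At ω = 2 rad/s:
zero (1 + j2·0.125) = 1 + j0.25 → |·| ≈ 1.0308, ∠ ≈ 14.04°
zero (1 + j2·0.04) = 1 + j0.08 → |·| ≈ 1.0032, ∠ ≈ 4.57°
pole (1 + j2·0.05) = 1 + j0.1 → |·| ≈ 1.005, ∠ ≈ 5.71°
pole (1 + j2·0.002) = 1 + j0.004 → |·| ≈ 1, ∠ ≈ 0.23°
|L| = 10 · 1.0308 · 1.0032 / (1.005 · 1) ≈ 10.29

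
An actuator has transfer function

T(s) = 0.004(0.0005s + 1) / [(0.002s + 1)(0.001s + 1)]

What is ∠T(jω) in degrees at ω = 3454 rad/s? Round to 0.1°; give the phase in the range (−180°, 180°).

At ω = 3454 rad/s:
zero (1 + j3454·0.0005) = 1 + j1.727 → |·| ≈ 1.9956, ∠ ≈ 59.93°
pole (1 + j3454·0.002) = 1 + j6.908 → |·| ≈ 6.98, ∠ ≈ 81.76°
pole (1 + j3454·0.001) = 1 + j3.454 → |·| ≈ 3.5958, ∠ ≈ 73.85°
∠T = (59.93°) − (81.76° + 73.85°) = -95.68°

-95.7°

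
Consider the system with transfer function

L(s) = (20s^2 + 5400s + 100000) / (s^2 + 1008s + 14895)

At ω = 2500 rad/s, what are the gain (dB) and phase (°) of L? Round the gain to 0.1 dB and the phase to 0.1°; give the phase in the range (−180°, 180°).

Substitute s = j2500:
Numerator: 20(j2500)^2 + 5400(j2500) + 100000 = -124900000 + j13500000
Denominator: (j2500)^2 + 1008(j2500) + 14895 = -6235105 + j2520000
|N| = √(124900000² + 13500000²) ≈ 1.2563e+08, ∠N ≈ 173.83°
|D| = √(6235105² + 2520000²) ≈ 6.7251e+06, ∠D ≈ 157.99°
|L| = 1.2563e+08 / 6.7251e+06 ≈ 18.681
Gain = 20 log₁₀(18.681) ≈ 25.43 dB
∠L = 173.83° − 157.99° = 15.84°

25.4 dB, 15.8°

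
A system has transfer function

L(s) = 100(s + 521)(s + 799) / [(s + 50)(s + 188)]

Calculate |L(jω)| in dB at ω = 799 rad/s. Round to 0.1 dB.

At s = jω = j799:
zero (s+521): 521 + j799 → |·| = √(521²+799²) = √909842 ≈ 953.86, ∠ = arctan(799/521) ≈ 56.89°
zero (s+799): 799 + j799 → |·| = √(799²+799²) = √1276802 ≈ 1130, ∠ = arctan(799/799) ≈ 45.00°
pole (s+50): 50 + j799 → |·| = √(50²+799²) = √640901 ≈ 800.56, ∠ = arctan(799/50) ≈ 86.42°
pole (s+188): 188 + j799 → |·| = √(188²+799²) = √673745 ≈ 820.82, ∠ = arctan(799/188) ≈ 76.76°
|L| = 100 · 1.0779e+06 / 6.5712e+05 ≈ 164.03
Gain = 20 log₁₀(164.03) ≈ 44.30 dB

44.3 dB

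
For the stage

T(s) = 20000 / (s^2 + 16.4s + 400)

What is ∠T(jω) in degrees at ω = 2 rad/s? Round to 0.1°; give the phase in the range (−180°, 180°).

At s = jω = j2:
quadratic: (j2)² + 16.4·j2 + 400 = 396 + j32.8 → |·| ≈ 397.36, ∠ ≈ 4.73°
∠T = 0.00° − 4.73° = -4.73°

-4.7°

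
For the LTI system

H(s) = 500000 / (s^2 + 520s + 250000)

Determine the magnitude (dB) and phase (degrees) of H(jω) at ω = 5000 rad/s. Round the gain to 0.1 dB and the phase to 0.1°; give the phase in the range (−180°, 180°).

At s = jω = j5000:
quadratic: (j5000)² + 520·j5000 + 250000 = -24750000 + j2600000 → |·| ≈ 2.4886e+07, ∠ ≈ 174.00°
|H| = 500000 / 2.4886e+07 ≈ 0.020092
Gain = 20 log₁₀(0.020092) ≈ -33.94 dB
∠H = 0.00° − 174.00° = -174.00°

-33.9 dB, -174.0°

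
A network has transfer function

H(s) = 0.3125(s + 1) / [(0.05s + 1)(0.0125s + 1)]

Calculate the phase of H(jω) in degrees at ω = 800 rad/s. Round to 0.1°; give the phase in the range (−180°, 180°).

-82.9°

At ω = 800 rad/s:
zero (1 + j800·1) = 1 + j800 → |·| ≈ 800, ∠ ≈ 89.93°
pole (1 + j800·0.05) = 1 + j40 → |·| ≈ 40.012, ∠ ≈ 88.57°
pole (1 + j800·0.0125) = 1 + j10 → |·| ≈ 10.05, ∠ ≈ 84.29°
∠H = (89.93°) − (88.57° + 84.29°) = -82.93°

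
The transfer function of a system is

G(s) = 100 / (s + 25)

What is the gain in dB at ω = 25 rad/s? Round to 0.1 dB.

At s = jω = j25:
pole (s+25): 25 + j25 → |·| = √(25²+25²) = √1250 ≈ 35.355, ∠ = arctan(25/25) ≈ 45.00°
|G| = 100 / 35.355 ≈ 2.8285
Gain = 20 log₁₀(2.8285) ≈ 9.03 dB

9.0 dB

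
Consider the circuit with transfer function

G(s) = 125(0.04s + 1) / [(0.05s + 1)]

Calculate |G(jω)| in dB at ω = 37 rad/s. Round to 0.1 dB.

At ω = 37 rad/s:
zero (1 + j37·0.04) = 1 + j1.48 → |·| ≈ 1.7862, ∠ ≈ 55.95°
pole (1 + j37·0.05) = 1 + j1.85 → |·| ≈ 2.103, ∠ ≈ 61.61°
|G| = 125 · 1.7862 / (2.103) ≈ 106.17
Gain = 20 log₁₀(106.17) ≈ 40.52 dB

40.5 dB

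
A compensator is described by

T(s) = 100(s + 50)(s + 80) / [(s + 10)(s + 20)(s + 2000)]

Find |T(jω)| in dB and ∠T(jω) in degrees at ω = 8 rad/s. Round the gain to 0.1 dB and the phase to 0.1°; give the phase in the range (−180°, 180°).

At s = jω = j8:
zero (s+50): 50 + j8 → |·| = √(50²+8²) = √2564 ≈ 50.636, ∠ = arctan(8/50) ≈ 9.09°
zero (s+80): 80 + j8 → |·| = √(80²+8²) = √6464 ≈ 80.399, ∠ = arctan(8/80) ≈ 5.71°
pole (s+10): 10 + j8 → |·| = √(10²+8²) = √164 ≈ 12.806, ∠ = arctan(8/10) ≈ 38.66°
pole (s+20): 20 + j8 → |·| = √(20²+8²) = √464 ≈ 21.541, ∠ = arctan(8/20) ≈ 21.80°
pole (s+2000): 2000 + j8 → |·| = √(2000²+8²) = √4000064 ≈ 2000, ∠ = arctan(8/2000) ≈ 0.23°
|T| = 100 · 4071.1 / 5.5171e+05 ≈ 0.73791
Gain = 20 log₁₀(0.73791) ≈ -2.64 dB
∠T = 14.80° − 60.69° = -45.89°

-2.6 dB, -45.9°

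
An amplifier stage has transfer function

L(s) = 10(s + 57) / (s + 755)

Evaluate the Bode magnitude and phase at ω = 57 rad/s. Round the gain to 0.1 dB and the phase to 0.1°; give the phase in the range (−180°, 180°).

At s = jω = j57:
zero (s+57): 57 + j57 → |·| = √(57²+57²) = √6498 ≈ 80.61, ∠ = arctan(57/57) ≈ 45.00°
pole (s+755): 755 + j57 → |·| = √(755²+57²) = √573274 ≈ 757.15, ∠ = arctan(57/755) ≈ 4.32°
|L| = 10 · 80.61 / 757.15 ≈ 1.0647
Gain = 20 log₁₀(1.0647) ≈ 0.54 dB
∠L = 45.00° − 4.32° = 40.68°

0.5 dB, 40.7°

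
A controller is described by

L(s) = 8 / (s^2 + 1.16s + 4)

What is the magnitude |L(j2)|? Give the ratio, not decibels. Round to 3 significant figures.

At s = jω = j2:
quadratic: (j2)² + 1.16·j2 + 4 = 0 + j2.32 → |·| ≈ 2.32, ∠ ≈ 90.00°
|L| = 8 / 2.32 ≈ 3.4483

3.45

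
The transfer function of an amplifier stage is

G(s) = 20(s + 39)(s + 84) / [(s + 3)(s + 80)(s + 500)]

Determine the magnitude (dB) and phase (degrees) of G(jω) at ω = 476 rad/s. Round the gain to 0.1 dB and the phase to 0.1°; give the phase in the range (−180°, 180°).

-30.7 dB, -48.4°

At s = jω = j476:
zero (s+39): 39 + j476 → |·| = √(39²+476²) = √228097 ≈ 477.6, ∠ = arctan(476/39) ≈ 85.32°
zero (s+84): 84 + j476 → |·| = √(84²+476²) = √233632 ≈ 483.35, ∠ = arctan(476/84) ≈ 79.99°
pole (s+3): 3 + j476 → |·| = √(3²+476²) = √226585 ≈ 476.01, ∠ = arctan(476/3) ≈ 89.64°
pole (s+80): 80 + j476 → |·| = √(80²+476²) = √232976 ≈ 482.68, ∠ = arctan(476/80) ≈ 80.46°
pole (s+500): 500 + j476 → |·| = √(500²+476²) = √476576 ≈ 690.34, ∠ = arctan(476/500) ≈ 43.59°
|G| = 20 · 2.3085e+05 / 1.5861e+08 ≈ 0.029109
Gain = 20 log₁₀(0.029109) ≈ -30.72 dB
∠G = 165.31° − 213.69° = -48.38°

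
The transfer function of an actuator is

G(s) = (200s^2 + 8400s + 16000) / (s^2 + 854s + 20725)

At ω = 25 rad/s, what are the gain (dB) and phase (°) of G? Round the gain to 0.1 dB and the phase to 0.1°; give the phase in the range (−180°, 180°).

Substitute s = j25:
Numerator: 200(j25)^2 + 8400(j25) + 16000 = -109000 + j210000
Denominator: (j25)^2 + 854(j25) + 20725 = 20100 + j21350
|N| = √(109000² + 210000²) ≈ 2.366e+05, ∠N ≈ 117.43°
|D| = √(20100² + 21350²) ≈ 29323, ∠D ≈ 46.73°
|G| = 2.366e+05 / 29323 ≈ 8.0688
Gain = 20 log₁₀(8.0688) ≈ 18.14 dB
∠G = 117.43° − 46.73° = 70.70°

18.1 dB, 70.7°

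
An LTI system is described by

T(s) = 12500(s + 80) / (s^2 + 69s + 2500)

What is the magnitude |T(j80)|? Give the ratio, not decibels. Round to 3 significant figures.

At s = jω = j80:
zero (s+80): 80 + j80 → |·| = √(80²+80²) = √12800 ≈ 113.14, ∠ = arctan(80/80) ≈ 45.00°
quadratic: (j80)² + 69·j80 + 2500 = -3900 + j5520 → |·| ≈ 6758.7, ∠ ≈ 125.24°
|T| = 12500 · 113.14 / 6758.7 ≈ 209.25

209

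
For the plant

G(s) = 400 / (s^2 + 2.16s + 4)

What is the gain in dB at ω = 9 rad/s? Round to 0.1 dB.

At s = jω = j9:
quadratic: (j9)² + 2.16·j9 + 4 = -77 + j19.44 → |·| ≈ 79.416, ∠ ≈ 165.83°
|G| = 400 / 79.416 ≈ 5.0368
Gain = 20 log₁₀(5.0368) ≈ 14.04 dB

14.0 dB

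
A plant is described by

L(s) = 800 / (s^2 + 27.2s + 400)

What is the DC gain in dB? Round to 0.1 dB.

L(0) = 800 / 400 = 2
20 log₁₀(2) ≈ 6.02 dB

6.0 dB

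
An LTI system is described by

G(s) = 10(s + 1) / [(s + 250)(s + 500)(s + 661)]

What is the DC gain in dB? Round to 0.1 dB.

-138.3 dB

G(0) = 10·1 / (250·500·661) ≈ 1.2103e-07
20 log₁₀(1.2103e-07) ≈ -138.34 dB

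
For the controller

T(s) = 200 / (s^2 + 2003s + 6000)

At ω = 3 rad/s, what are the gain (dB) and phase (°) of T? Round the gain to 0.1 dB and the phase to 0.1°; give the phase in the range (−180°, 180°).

Substitute s = j3:
Numerator: 200 = 200 + j0
Denominator: (j3)^2 + 2003(j3) + 6000 = 5991 + j6009
|N| = √(200² + 0²) ≈ 200, ∠N ≈ 0.00°
|D| = √(5991² + 6009²) ≈ 8485.3, ∠D ≈ 45.09°
|T| = 200 / 8485.3 ≈ 0.02357
Gain = 20 log₁₀(0.02357) ≈ -32.55 dB
∠T = 0.00° − 45.09° = -45.09°

-32.6 dB, -45.1°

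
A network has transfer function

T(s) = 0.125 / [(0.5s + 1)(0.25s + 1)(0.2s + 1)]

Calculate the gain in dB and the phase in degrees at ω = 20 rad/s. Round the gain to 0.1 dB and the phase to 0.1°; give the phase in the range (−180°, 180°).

-64.6 dB, 121.1°

At ω = 20 rad/s:
pole (1 + j20·0.5) = 1 + j10 → |·| ≈ 10.05, ∠ ≈ 84.29°
pole (1 + j20·0.25) = 1 + j5 → |·| ≈ 5.099, ∠ ≈ 78.69°
pole (1 + j20·0.2) = 1 + j4 → |·| ≈ 4.1231, ∠ ≈ 75.96°
|T| = 0.125 · 1 / (10.05 · 5.099 · 4.1231) ≈ 0.00059161
Gain = 20 log₁₀(0.00059161) ≈ -64.56 dB
∠T = (0°) − (84.29° + 78.69° + 75.96°) = -238.94° ≡ 121.06° (principal value)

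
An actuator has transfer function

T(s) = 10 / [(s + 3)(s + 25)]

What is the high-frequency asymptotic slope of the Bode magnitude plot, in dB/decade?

Each pole contributes −20 dB/decade at high frequency; each zero contributes +20 dB/decade.
Net: 0 zero(s) − 2 pole(s) → -40 dB/decade.

-40 dB/decade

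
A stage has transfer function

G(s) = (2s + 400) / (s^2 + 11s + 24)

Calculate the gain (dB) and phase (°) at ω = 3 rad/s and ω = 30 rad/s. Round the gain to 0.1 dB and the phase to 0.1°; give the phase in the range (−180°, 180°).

Substitute s = j3:
Numerator: 2(j3) + 400 = 400 + j6
Denominator: (j3)^2 + 11(j3) + 24 = 15 + j33
|N| = √(400² + 6²) ≈ 400.04, ∠N ≈ 0.86°
|D| = √(15² + 33²) ≈ 36.249, ∠D ≈ 65.56°
|G| = 400.04 / 36.249 ≈ 11.036
Gain = 20 log₁₀(11.036) ≈ 20.86 dB
∠G = 0.86° − 65.56° = -64.70°

Substitute s = j30:
Numerator: 2(j30) + 400 = 400 + j60
Denominator: (j30)^2 + 11(j30) + 24 = -876 + j330
|N| = √(400² + 60²) ≈ 404.47, ∠N ≈ 8.53°
|D| = √(876² + 330²) ≈ 936.1, ∠D ≈ 159.36°
|G| = 404.47 / 936.1 ≈ 0.43208
Gain = 20 log₁₀(0.43208) ≈ -7.29 dB
∠G = 8.53° − 159.36° = -150.83°

ω = 3: 20.9 dB, -64.7°; ω = 30: -7.3 dB, -150.8°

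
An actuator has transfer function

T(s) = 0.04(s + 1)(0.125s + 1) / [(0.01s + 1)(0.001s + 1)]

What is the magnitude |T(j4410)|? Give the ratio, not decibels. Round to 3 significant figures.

At ω = 4410 rad/s:
zero (1 + j4410·1) = 1 + j4410 → |·| ≈ 4410, ∠ ≈ 89.99°
zero (1 + j4410·0.125) = 1 + j551.25 → |·| ≈ 551.25, ∠ ≈ 89.90°
pole (1 + j4410·0.01) = 1 + j44.1 → |·| ≈ 44.111, ∠ ≈ 88.70°
pole (1 + j4410·0.001) = 1 + j4.41 → |·| ≈ 4.522, ∠ ≈ 77.22°
|T| = 0.04 · 4410 · 551.25 / (44.111 · 4.522) ≈ 487.49

487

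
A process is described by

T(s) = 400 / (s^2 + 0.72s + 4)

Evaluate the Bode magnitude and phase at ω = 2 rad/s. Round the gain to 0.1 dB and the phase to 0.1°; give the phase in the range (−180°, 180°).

48.9 dB, -90.0°

At s = jω = j2:
quadratic: (j2)² + 0.72·j2 + 4 = 0 + j1.44 → |·| ≈ 1.44, ∠ ≈ 90.00°
|T| = 400 / 1.44 ≈ 277.78
Gain = 20 log₁₀(277.78) ≈ 48.87 dB
∠T = 0.00° − 90.00° = -90.00°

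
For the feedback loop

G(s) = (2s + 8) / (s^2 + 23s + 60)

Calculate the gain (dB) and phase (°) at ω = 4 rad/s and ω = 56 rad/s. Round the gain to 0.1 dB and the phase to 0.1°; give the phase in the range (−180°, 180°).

Substitute s = j4:
Numerator: 2(j4) + 8 = 8 + j8
Denominator: (j4)^2 + 23(j4) + 60 = 44 + j92
|N| = √(8² + 8²) ≈ 11.314, ∠N ≈ 45.00°
|D| = √(44² + 92²) ≈ 101.98, ∠D ≈ 64.44°
|G| = 11.314 / 101.98 ≈ 0.11094
Gain = 20 log₁₀(0.11094) ≈ -19.10 dB
∠G = 45.00° − 64.44° = -19.44°

Substitute s = j56:
Numerator: 2(j56) + 8 = 8 + j112
Denominator: (j56)^2 + 23(j56) + 60 = -3076 + j1288
|N| = √(8² + 112²) ≈ 112.29, ∠N ≈ 85.91°
|D| = √(3076² + 1288²) ≈ 3334.8, ∠D ≈ 157.28°
|G| = 112.29 / 3334.8 ≈ 0.033672
Gain = 20 log₁₀(0.033672) ≈ -29.45 dB
∠G = 85.91° − 157.28° = -71.37°

ω = 4: -19.1 dB, -19.4°; ω = 56: -29.5 dB, -71.4°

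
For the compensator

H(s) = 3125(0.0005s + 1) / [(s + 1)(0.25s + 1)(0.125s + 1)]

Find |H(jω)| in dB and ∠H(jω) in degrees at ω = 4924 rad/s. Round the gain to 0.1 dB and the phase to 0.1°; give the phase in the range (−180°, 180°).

At ω = 4924 rad/s:
zero (1 + j4924·0.0005) = 1 + j2.462 → |·| ≈ 2.6573, ∠ ≈ 67.89°
pole (1 + j4924·1) = 1 + j4924 → |·| ≈ 4924, ∠ ≈ 89.99°
pole (1 + j4924·0.25) = 1 + j1231 → |·| ≈ 1231, ∠ ≈ 89.95°
pole (1 + j4924·0.125) = 1 + j615.5 → |·| ≈ 615.5, ∠ ≈ 89.91°
|H| = 3125 · 2.6573 / (4924 · 1231 · 615.5) ≈ 2.2258e-06
Gain = 20 log₁₀(2.2258e-06) ≈ -113.05 dB
∠H = (67.89°) − (89.99° + 89.95° + 89.91°) = -201.96° ≡ 158.04° (principal value)

-113.1 dB, 158.0°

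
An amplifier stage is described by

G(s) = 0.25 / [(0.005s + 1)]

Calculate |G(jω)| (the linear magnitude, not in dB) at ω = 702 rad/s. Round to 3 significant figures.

0.0685

At ω = 702 rad/s:
pole (1 + j702·0.005) = 1 + j3.51 → |·| ≈ 3.6497, ∠ ≈ 74.10°
|G| = 0.25 · 1 / (3.6497) ≈ 0.068499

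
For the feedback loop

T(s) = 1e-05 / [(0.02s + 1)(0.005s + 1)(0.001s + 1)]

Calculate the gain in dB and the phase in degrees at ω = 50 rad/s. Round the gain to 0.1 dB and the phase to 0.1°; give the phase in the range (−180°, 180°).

-103.3 dB, -61.9°

At ω = 50 rad/s:
pole (1 + j50·0.02) = 1 + j1 → |·| ≈ 1.4142, ∠ ≈ 45.00°
pole (1 + j50·0.005) = 1 + j0.25 → |·| ≈ 1.0308, ∠ ≈ 14.04°
pole (1 + j50·0.001) = 1 + j0.05 → |·| ≈ 1.0012, ∠ ≈ 2.86°
|T| = 1e-05 · 1 / (1.4142 · 1.0308 · 1.0012) ≈ 6.8516e-06
Gain = 20 log₁₀(6.8516e-06) ≈ -103.28 dB
∠T = (0°) − (45.00° + 14.04° + 2.86°) = -61.90°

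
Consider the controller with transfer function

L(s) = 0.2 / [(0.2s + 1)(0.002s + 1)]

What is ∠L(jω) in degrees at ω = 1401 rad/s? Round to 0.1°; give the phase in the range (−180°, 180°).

At ω = 1401 rad/s:
pole (1 + j1401·0.2) = 1 + j280.2 → |·| ≈ 280.2, ∠ ≈ 89.80°
pole (1 + j1401·0.002) = 1 + j2.802 → |·| ≈ 2.9751, ∠ ≈ 70.36°
∠L = (0°) − (89.80° + 70.36°) = -160.16°

-160.2°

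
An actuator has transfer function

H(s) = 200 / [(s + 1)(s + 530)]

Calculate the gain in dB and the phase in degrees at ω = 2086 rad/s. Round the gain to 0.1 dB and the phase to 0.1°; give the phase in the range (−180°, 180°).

At s = jω = j2086:
pole (s+1): 1 + j2086 → |·| = √(1²+2086²) = √4351397 ≈ 2086, ∠ = arctan(2086/1) ≈ 89.97°
pole (s+530): 530 + j2086 → |·| = √(530²+2086²) = √4632296 ≈ 2152.3, ∠ = arctan(2086/530) ≈ 75.74°
|H| = 200 / 4.4897e+06 ≈ 4.4546e-05
Gain = 20 log₁₀(4.4546e-05) ≈ -87.02 dB
∠H = 0.00° − 165.71° = -165.71°

-87.0 dB, -165.7°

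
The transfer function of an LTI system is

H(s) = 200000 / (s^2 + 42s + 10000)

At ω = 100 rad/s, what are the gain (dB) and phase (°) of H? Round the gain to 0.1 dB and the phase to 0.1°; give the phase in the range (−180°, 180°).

At s = jω = j100:
quadratic: (j100)² + 42·j100 + 10000 = 0 + j4200 → |·| ≈ 4200, ∠ ≈ 90.00°
|H| = 200000 / 4200 ≈ 47.619
Gain = 20 log₁₀(47.619) ≈ 33.56 dB
∠H = 0.00° − 90.00° = -90.00°

33.6 dB, -90.0°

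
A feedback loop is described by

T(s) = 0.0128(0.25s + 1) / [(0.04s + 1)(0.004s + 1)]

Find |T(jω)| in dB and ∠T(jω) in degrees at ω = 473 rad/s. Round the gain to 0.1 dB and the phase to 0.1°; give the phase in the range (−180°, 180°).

At ω = 473 rad/s:
zero (1 + j473·0.25) = 1 + j118.25 → |·| ≈ 118.25, ∠ ≈ 89.52°
pole (1 + j473·0.04) = 1 + j18.92 → |·| ≈ 18.946, ∠ ≈ 86.97°
pole (1 + j473·0.004) = 1 + j1.892 → |·| ≈ 2.14, ∠ ≈ 62.14°
|T| = 0.0128 · 118.25 / (18.946 · 2.14) ≈ 0.037332
Gain = 20 log₁₀(0.037332) ≈ -28.56 dB
∠T = (89.52°) − (86.97° + 62.14°) = -59.59°

-28.6 dB, -59.6°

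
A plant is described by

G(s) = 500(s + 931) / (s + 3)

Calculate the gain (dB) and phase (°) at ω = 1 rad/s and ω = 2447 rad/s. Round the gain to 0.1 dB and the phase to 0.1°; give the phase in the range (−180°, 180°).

At s = jω = j1:
zero (s+931): 931 + j1 → |·| = √(931²+1²) = √866762 ≈ 931, ∠ = arctan(1/931) ≈ 0.06°
pole (s+3): 3 + j1 → |·| = √(3²+1²) = √10 ≈ 3.1623, ∠ = arctan(1/3) ≈ 18.43°
|G| = 500 · 931 / 3.1623 ≈ 1.472e+05
Gain = 20 log₁₀(1.472e+05) ≈ 103.36 dB
∠G = 0.06° − 18.43° = -18.37°

At s = jω = j2447:
zero (s+931): 931 + j2447 → |·| = √(931²+2447²) = √6854570 ≈ 2618.1, ∠ = arctan(2447/931) ≈ 69.17°
pole (s+3): 3 + j2447 → |·| = √(3²+2447²) = √5987818 ≈ 2447, ∠ = arctan(2447/3) ≈ 89.93°
|G| = 500 · 2618.1 / 2447 ≈ 534.96
Gain = 20 log₁₀(534.96) ≈ 54.57 dB
∠G = 69.17° − 89.93° = -20.76°

ω = 1: 103.4 dB, -18.4°; ω = 2447: 54.6 dB, -20.8°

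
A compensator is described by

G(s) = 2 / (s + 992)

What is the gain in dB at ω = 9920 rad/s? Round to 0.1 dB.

At s = jω = j9920:
pole (s+992): 992 + j9920 → |·| = √(992²+9920²) = √99390464 ≈ 9969.5, ∠ = arctan(9920/992) ≈ 84.29°
|G| = 2 / 9969.5 ≈ 0.00020061
Gain = 20 log₁₀(0.00020061) ≈ -73.95 dB

-74.0 dB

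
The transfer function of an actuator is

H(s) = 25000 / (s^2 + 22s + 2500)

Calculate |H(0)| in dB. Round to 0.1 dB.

H(0) = 25000 / 2500 = 10
20 log₁₀(10) ≈ 20.00 dB

20.0 dB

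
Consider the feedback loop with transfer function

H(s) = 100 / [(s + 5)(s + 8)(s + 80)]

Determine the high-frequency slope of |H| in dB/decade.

-60 dB/decade

Each pole contributes −20 dB/decade at high frequency; each zero contributes +20 dB/decade.
Net: 0 zero(s) − 3 pole(s) → -60 dB/decade.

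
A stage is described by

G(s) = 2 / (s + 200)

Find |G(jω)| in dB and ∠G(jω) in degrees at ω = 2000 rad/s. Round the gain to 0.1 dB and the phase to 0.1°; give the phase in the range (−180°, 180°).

-60.0 dB, -84.3°

Substitute s = j2000:
Numerator: 2 = 2 + j0
Denominator: (j2000) + 200 = 200 + j2000
|N| = √(2² + 0²) ≈ 2, ∠N ≈ 0.00°
|D| = √(200² + 2000²) ≈ 2010, ∠D ≈ 84.29°
|G| = 2 / 2010 ≈ 0.00099502
Gain = 20 log₁₀(0.00099502) ≈ -60.04 dB
∠G = 0.00° − 84.29° = -84.29°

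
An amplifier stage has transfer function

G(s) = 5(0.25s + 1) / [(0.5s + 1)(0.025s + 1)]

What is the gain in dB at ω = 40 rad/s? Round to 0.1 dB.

5.0 dB

At ω = 40 rad/s:
zero (1 + j40·0.25) = 1 + j10 → |·| ≈ 10.05, ∠ ≈ 84.29°
pole (1 + j40·0.5) = 1 + j20 → |·| ≈ 20.025, ∠ ≈ 87.14°
pole (1 + j40·0.025) = 1 + j1 → |·| ≈ 1.4142, ∠ ≈ 45.00°
|G| = 5 · 10.05 / (20.025 · 1.4142) ≈ 1.7744
Gain = 20 log₁₀(1.7744) ≈ 4.98 dB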